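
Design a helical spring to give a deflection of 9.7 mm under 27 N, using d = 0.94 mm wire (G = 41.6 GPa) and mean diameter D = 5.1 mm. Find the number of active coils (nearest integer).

Required rate k = F/δ = 27/9.7 = 2.7835 N/mm
N_a = Gd⁴/(8D³k) = (41.6×10³ × 0.94⁴)/(8 × 5.1³ × 2.7835)
    = 32479.2 / 2953.88 = 11 → 11 coils

11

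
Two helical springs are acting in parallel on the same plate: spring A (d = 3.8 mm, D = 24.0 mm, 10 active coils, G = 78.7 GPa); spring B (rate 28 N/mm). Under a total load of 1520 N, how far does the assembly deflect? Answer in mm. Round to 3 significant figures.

k_A = Gd⁴/(8D³N_a) = (78.7×10³)(3.8⁴)/(8·24.0³·10) = 14.838 N/mm
Parallel: k_eq = 14.838 + 28 = 42.838 N/mm
δ = F/k_eq = 1520/42.838 = 35.482 mm

35.5 mm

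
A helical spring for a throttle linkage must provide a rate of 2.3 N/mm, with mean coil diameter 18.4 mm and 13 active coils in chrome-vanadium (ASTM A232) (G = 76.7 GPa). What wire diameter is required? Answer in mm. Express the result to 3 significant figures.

d = (8D³N_a·k / G)^(1/4) = (8·18.4³·13·2.3 / (76.7×10³))^0.25
  = (19.428)^0.25 = 2.0994 mm

2.10 mm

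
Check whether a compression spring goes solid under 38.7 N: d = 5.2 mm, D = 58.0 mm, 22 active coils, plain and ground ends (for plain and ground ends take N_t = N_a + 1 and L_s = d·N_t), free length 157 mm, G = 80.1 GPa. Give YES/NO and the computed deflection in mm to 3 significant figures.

NO, δ = 22.7 mm

k = Gd⁴/(8D³N_a) = (80.1×10³)(5.2⁴)/(8·58.0³·22) = 1.7055 N/mm
N_t = 23; L_s = 5.2·23 = 119.6 mm; δ_solid = L₀ − L_s = 157 − 119.6 = 37.4 mm
δ = F/k = 38.7/1.7055 = 22.691 mm
δ < δ_solid → spring does not go solid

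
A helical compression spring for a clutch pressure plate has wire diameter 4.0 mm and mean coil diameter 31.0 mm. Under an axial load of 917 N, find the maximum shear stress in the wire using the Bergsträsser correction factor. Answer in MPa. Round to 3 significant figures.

Spring index C = D/d = 31.0/4.0 = 7.7500
K_B = (4C+2)/(4C−3) = 33.000/28.000 = 1.1786
τ₀ = 8FD/(πd³) = 8·917·31.0/(π·4.0³) = 227416/201.06 = 1131.1 MPa
τ_max = K·τ₀ = 1.1786 × 1131.1 = 1333.1 MPa

1330 MPa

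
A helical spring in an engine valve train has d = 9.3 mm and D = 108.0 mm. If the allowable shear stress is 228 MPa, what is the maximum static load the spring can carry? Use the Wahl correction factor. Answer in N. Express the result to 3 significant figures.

593 N

C = D/d = 108.0/9.3 = 11.6129
K_W = (4C−1)/(4C−4) + 0.615/C = 45.452/42.452 + 0.0530 = 1.1236
τ_max = K·8FD/(πd³) → F_max = τ_allow·πd³/(8DK)
F_max = 228·π·9.3³/(8·108.0·1.1236) = 5.7615e+05/970.81 = 593.47 N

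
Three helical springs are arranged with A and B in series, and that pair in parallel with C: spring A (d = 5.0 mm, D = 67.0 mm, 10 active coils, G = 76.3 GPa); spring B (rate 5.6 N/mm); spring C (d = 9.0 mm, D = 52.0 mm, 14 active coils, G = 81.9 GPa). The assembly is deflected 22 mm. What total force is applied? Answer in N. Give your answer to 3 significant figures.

783 N

k_A = Gd⁴/(8D³N_a) = (76.3×10³)(5.0⁴)/(8·67.0³·10) = 1.9819 N/mm
k_C = Gd⁴/(8D³N_a) = (81.9×10³)(9.0⁴)/(8·52.0³·14) = 34.121 N/mm
Springs A,B series: k_AB = 1/(1/1.9819+1/5.6) = 1.4639 N/mm; parallel with C: k_eq = 1.4639+34.121 = 35.585 N/mm
F = k_eq·δ = 35.585·22 = 782.87 N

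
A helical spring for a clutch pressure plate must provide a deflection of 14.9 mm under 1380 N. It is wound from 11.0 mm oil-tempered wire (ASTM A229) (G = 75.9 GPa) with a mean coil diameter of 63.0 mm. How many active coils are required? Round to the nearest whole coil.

Required rate k = F/δ = 1380/14.9 = 92.617 N/mm
N_a = Gd⁴/(8D³k) = (75.9×10³ × 11.0⁴)/(8 × 63.0³ × 92.617)
    = 1.11125e+09 / 1.8527e+08 = 5.998 → 6 coils

6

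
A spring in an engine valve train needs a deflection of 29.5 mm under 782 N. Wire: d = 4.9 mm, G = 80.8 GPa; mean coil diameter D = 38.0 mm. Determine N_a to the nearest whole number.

Required rate k = F/δ = 782/29.5 = 26.508 N/mm
N_a = Gd⁴/(8D³k) = (80.8×10³ × 4.9⁴)/(8 × 38.0³ × 26.508)
    = 4.65796e+07 / 1.16366e+07 = 4.003 → 4 coils

4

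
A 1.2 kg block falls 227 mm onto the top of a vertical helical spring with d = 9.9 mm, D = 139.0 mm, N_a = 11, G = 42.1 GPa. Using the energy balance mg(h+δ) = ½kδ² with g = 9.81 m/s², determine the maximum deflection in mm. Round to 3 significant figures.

k = Gd⁴/(8D³N_a) = (42.1×10³)(9.9⁴)/(8·139.0³·11) = 1.7112 N/mm
W = mg = 1.2 × 9.81 = 11.772 N
½kδ² − Wδ − Wh = 0 → δ = (W + √(W² + 2kWh))/k
δ = (11.772 + √(138.58 + 9145.38))/1.7112 = (11.772 + 96.353)/1.7112 = 63.188 mm

63.2 mm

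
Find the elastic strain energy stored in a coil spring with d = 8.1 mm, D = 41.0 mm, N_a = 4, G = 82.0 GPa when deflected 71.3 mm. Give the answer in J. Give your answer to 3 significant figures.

407 J

k = Gd⁴/(8D³N_a) = (82.0×10³)(8.1⁴)/(8·41.0³·4) = 160.05 N/mm
U = ½kδ² = 0.5 × 160.05 × 71.3² = 4.0682e+05 N·mm = 406.82 J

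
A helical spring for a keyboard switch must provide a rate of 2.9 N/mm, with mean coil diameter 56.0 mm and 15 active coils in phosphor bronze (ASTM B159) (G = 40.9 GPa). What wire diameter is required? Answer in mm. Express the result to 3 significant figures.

d = (8D³N_a·k / G)^(1/4) = (8·56.0³·15·2.9 / (40.9×10³))^0.25
  = (1494.2)^0.25 = 6.2173 mm

6.22 mm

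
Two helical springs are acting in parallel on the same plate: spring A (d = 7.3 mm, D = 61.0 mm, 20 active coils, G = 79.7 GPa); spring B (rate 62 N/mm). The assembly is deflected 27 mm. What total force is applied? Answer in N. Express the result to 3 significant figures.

1840 N

k_A = Gd⁴/(8D³N_a) = (79.7×10³)(7.3⁴)/(8·61.0³·20) = 6.2322 N/mm
Parallel: k_eq = 6.2322 + 62 = 68.232 N/mm
F = k_eq·δ = 68.232·27 = 1842.3 N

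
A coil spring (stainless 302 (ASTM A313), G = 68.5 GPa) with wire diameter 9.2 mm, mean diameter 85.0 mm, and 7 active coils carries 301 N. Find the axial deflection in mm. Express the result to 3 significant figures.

21.1 mm

k = Gd⁴/(8D³N_a) = (68.5×10³)(9.2⁴)/(8·85.0³·7) = 14.269 N/mm
δ = F/k = 301 / 14.269 = 21.095 mm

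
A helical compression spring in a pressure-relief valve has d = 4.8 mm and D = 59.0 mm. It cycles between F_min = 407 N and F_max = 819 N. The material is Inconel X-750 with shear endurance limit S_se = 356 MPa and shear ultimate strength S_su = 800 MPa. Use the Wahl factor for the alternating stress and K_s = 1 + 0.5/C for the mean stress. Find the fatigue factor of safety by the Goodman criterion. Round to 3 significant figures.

C = D/d = 59.0/4.8 = 12.2917; K_W = (4C−1)/(4C−4)+0.615/C = 1.1165; K_s = 1+0.5/C = 1.0407
F_a = (F_max−F_min)/2 = 206 N; F_m = (F_max+F_min)/2 = 613 N
τ_a = K_W·8F_aD/(πd³) = 1.1165 × 279.86 = 312.45 MPa
τ_m = K_s·8F_mD/(πd³) = 1.0407 × 832.78 = 866.65 MPa
Goodman: 1/n_f = τ_a/S_se + τ_m/S_su = 312.45/356 + 866.65/800 = 0.87766 + 1.08332 = 1.961
n_f = 1/1.961 = 0.5099

0.510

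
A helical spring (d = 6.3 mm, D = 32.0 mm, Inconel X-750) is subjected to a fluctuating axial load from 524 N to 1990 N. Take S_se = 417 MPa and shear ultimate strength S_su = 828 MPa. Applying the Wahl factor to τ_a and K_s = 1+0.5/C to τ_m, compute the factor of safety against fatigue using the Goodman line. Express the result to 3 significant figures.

0.775

C = D/d = 32.0/6.3 = 5.0794; K_W = (4C−1)/(4C−4)+0.615/C = 1.3049; K_s = 1+0.5/C = 1.0984
F_a = (F_max−F_min)/2 = 733 N; F_m = (F_max+F_min)/2 = 1257 N
τ_a = K_W·8F_aD/(πd³) = 1.3049 × 238.88 = 311.72 MPa
τ_m = K_s·8F_mD/(πd³) = 1.0984 × 409.64 = 449.97 MPa
Goodman: 1/n_f = τ_a/S_se + τ_m/S_su = 311.72/417 + 449.97/828 = 0.74752 + 0.54344 = 1.291
n_f = 1/1.291 = 0.7746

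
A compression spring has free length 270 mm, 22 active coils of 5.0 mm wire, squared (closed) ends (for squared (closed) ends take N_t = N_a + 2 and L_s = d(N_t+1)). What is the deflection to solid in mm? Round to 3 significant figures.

N_t = 24; L_s = 5.0·25 = 125 mm
δ_solid = L₀ − L_s = 270 − 125 = 145 mm

145 mm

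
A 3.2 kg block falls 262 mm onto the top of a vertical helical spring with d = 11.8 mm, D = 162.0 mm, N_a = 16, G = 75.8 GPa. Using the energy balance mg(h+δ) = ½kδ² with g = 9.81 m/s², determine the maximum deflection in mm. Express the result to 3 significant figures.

90.5 mm

k = Gd⁴/(8D³N_a) = (75.8×10³)(11.8⁴)/(8·162.0³·16) = 2.7005 N/mm
W = mg = 3.2 × 9.81 = 31.392 N
½kδ² − Wδ − Wh = 0 → δ = (W + √(W² + 2kWh))/k
δ = (31.392 + √(985.46 + 44421.4))/2.7005 = (31.392 + 213.09)/2.7005 = 90.532 mm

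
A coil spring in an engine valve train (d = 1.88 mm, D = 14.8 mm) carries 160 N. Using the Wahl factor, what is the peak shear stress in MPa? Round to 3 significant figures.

Spring index C = D/d = 14.8/1.88 = 7.8723
K_W = (4C−1)/(4C−4) + 0.615/C = 30.489/27.489 + 0.0781 = 1.1873
τ₀ = 8FD/(πd³) = 8·160·14.8/(π·1.88³) = 18944/20.875 = 907.5 MPa
τ_max = K·τ₀ = 1.1873 × 907.5 = 1077.4 MPa

1080 MPa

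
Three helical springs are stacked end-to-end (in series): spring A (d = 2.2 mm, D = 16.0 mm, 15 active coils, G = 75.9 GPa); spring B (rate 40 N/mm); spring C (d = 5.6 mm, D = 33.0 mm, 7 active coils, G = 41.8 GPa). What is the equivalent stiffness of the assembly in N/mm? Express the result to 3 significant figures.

2.85 N/mm

k_A = Gd⁴/(8D³N_a) = (75.9×10³)(2.2⁴)/(8·16.0³·15) = 3.6174 N/mm
k_C = Gd⁴/(8D³N_a) = (41.8×10³)(5.6⁴)/(8·33.0³·7) = 20.427 N/mm
Series: 1/k_eq = 1/3.6174 + 1/40 + 1/20.427 = 0.3504; k_eq = 2.8539 N/mm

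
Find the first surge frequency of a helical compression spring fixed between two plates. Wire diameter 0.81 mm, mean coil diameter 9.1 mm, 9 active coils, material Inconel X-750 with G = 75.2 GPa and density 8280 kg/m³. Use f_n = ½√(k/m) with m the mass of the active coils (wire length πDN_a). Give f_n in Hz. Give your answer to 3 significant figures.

369 Hz

k = Gd⁴/(8D³N_a) = (75.2×10³)(0.81⁴)/(8·9.1³·9) = 0.59662 N/mm = 596.62 N/m
Wire length L = πDN_a = π·9.1·9 = 257.3 mm
m = ρ·(πd²/4)·L = 8280 × 0.5153×10⁻⁶ m² × 0.2573 m = 0.0010978 kg
f_n = ½√(k/m) = 0.5·√(596.62/0.0010978) = 0.5·√(5.4347e+05) = 368.6 Hz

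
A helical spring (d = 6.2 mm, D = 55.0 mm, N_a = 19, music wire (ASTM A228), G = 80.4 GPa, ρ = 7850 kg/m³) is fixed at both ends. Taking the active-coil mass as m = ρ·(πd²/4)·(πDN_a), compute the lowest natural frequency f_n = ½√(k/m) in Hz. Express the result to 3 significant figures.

38.9 Hz

k = Gd⁴/(8D³N_a) = (80.4×10³)(6.2⁴)/(8·55.0³·19) = 4.6978 N/mm = 4697.8 N/m
Wire length L = πDN_a = π·55.0·19 = 3283 mm
m = ρ·(πd²/4)·L = 7850 × 30.191×10⁻⁶ m² × 3.283 m = 0.77805 kg
f_n = ½√(k/m) = 0.5·√(4697.8/0.77805) = 0.5·√(6037.8) = 38.852 Hz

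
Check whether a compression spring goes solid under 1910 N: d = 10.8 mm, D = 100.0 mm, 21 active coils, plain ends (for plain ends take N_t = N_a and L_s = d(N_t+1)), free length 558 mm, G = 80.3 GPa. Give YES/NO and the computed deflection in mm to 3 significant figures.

NO, δ = 294 mm

k = Gd⁴/(8D³N_a) = (80.3×10³)(10.8⁴)/(8·100.0³·21) = 6.5028 N/mm
N_t = 21; L_s = 10.8·22 = 237.6 mm; δ_solid = L₀ − L_s = 558 − 237.6 = 320.4 mm
δ = F/k = 1910/6.5028 = 293.72 mm
δ < δ_solid → spring does not go solid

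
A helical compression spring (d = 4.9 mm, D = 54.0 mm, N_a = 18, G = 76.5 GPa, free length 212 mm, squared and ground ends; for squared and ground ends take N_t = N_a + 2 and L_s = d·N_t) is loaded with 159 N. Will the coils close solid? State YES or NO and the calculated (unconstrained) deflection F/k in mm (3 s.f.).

k = Gd⁴/(8D³N_a) = (76.5×10³)(4.9⁴)/(8·54.0³·18) = 1.9449 N/mm
N_t = 20; L_s = 4.9·20 = 98 mm; δ_solid = L₀ − L_s = 212 − 98 = 114 mm
δ = F/k = 159/1.9449 = 81.751 mm
δ < δ_solid → spring does not go solid

NO, δ = 81.8 mm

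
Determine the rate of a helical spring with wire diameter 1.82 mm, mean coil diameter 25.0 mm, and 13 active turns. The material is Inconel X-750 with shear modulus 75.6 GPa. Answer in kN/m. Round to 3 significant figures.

k = Gd⁴/(8D³N_a) = (75.6×10³ × 1.82⁴) / (8 × 25.0³ × 13)
  = 829483 / 1.625e+06 = 0.51045 N/mm

0.510 kN/m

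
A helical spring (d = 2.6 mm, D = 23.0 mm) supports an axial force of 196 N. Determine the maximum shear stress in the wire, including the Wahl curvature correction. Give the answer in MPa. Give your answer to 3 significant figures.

Spring index C = D/d = 23.0/2.6 = 8.8462
K_W = (4C−1)/(4C−4) + 0.615/C = 34.385/31.385 + 0.0695 = 1.1651
τ₀ = 8FD/(πd³) = 8·196·23.0/(π·2.6³) = 36064/55.217 = 653.14 MPa
τ_max = K·τ₀ = 1.1651 × 653.14 = 760.98 MPa

761 MPa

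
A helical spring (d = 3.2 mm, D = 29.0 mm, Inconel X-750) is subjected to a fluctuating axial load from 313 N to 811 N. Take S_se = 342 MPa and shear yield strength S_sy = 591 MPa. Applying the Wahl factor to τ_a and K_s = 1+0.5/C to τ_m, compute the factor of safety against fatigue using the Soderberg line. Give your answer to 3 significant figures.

0.240

C = D/d = 29.0/3.2 = 9.0625; K_W = (4C−1)/(4C−4)+0.615/C = 1.1609; K_s = 1+0.5/C = 1.0552
F_a = (F_max−F_min)/2 = 249 N; F_m = (F_max+F_min)/2 = 562 N
τ_a = K_W·8F_aD/(πd³) = 1.1609 × 561.16 = 651.44 MPa
τ_m = K_s·8F_mD/(πd³) = 1.0552 × 1266.6 = 1336.4 MPa
Soderberg: 1/n_f = τ_a/S_se + τ_m/S_sy = 651.44/342 + 1336.4/591 = 1.90481 + 2.26131 = 4.1661
n_f = 1/4.1661 = 0.24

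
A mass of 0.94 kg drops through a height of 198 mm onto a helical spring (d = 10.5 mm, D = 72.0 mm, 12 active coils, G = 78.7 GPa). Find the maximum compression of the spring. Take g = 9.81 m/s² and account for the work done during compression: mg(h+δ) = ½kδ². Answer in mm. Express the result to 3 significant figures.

k = Gd⁴/(8D³N_a) = (78.7×10³)(10.5⁴)/(8·72.0³·12) = 26.697 N/mm
W = mg = 0.94 × 9.81 = 9.2214 N
½kδ² − Wδ − Wh = 0 → δ = (W + √(W² + 2kWh))/k
δ = (9.2214 + √(85.034 + 97488.9))/26.697 = (9.2214 + 312.37)/26.697 = 12.046 mm

12.0 mm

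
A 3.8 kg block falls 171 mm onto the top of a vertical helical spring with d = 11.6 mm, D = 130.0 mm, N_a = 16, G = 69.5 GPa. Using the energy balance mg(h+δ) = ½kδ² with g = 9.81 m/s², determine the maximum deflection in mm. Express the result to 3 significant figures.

62.4 mm

k = Gd⁴/(8D³N_a) = (69.5×10³)(11.6⁴)/(8·130.0³·16) = 4.4748 N/mm
W = mg = 3.8 × 9.81 = 37.278 N
½kδ² − Wδ − Wh = 0 → δ = (W + √(W² + 2kWh))/k
δ = (37.278 + √(1389.6 + 57050))/4.4748 = (37.278 + 241.74)/4.4748 = 62.353 mm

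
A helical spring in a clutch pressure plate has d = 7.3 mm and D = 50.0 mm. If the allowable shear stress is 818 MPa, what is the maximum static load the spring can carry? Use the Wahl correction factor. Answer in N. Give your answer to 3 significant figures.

C = D/d = 50.0/7.3 = 6.8493
K_W = (4C−1)/(4C−4) + 0.615/C = 26.397/23.397 + 0.0898 = 1.2180
τ_max = K·8FD/(πd³) → F_max = τ_allow·πd³/(8DK)
F_max = 818·π·7.3³/(8·50.0·1.2180) = 9.997e+05/487.2 = 2051.9 N

2050 N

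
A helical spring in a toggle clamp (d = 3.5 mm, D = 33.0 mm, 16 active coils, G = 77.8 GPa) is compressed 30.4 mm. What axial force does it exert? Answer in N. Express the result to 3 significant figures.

k = Gd⁴/(8D³N_a) = (77.8×10³)(3.5⁴)/(8·33.0³·16) = 2.538 N/mm
F = k·δ = 2.538 × 30.4 = 77.157 N

77.2 N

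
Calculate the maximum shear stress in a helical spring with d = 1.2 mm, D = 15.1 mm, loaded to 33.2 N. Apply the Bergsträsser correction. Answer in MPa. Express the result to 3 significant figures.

Spring index C = D/d = 15.1/1.2 = 12.5833
K_B = (4C+2)/(4C−3) = 52.333/47.333 = 1.1056
τ₀ = 8FD/(πd³) = 8·33.2·15.1/(π·1.2³) = 4010.56/5.4287 = 738.77 MPa
τ_max = K·τ₀ = 1.1056 × 738.77 = 816.81 MPa

817 MPa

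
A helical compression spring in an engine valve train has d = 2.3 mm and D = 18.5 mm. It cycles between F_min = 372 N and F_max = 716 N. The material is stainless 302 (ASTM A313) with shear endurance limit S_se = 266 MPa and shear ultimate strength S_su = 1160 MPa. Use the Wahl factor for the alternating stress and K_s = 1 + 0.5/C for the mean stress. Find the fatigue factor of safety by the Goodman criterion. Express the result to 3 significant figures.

C = D/d = 18.5/2.3 = 8.0435; K_W = (4C−1)/(4C−4)+0.615/C = 1.1829; K_s = 1+0.5/C = 1.0622
F_a = (F_max−F_min)/2 = 172 N; F_m = (F_max+F_min)/2 = 544 N
τ_a = K_W·8F_aD/(πd³) = 1.1829 × 665.97 = 787.81 MPa
τ_m = K_s·8F_mD/(πd³) = 1.0622 × 2106.3 = 2237.3 MPa
Goodman: 1/n_f = τ_a/S_se + τ_m/S_su = 787.81/266 + 2237.3/1160 = 2.96168 + 1.92868 = 4.8904
n_f = 1/4.8904 = 0.2045

0.204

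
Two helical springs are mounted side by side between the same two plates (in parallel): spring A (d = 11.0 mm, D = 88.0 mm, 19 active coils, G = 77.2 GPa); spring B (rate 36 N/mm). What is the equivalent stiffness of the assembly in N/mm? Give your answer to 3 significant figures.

k_A = Gd⁴/(8D³N_a) = (77.2×10³)(11.0⁴)/(8·88.0³·19) = 10.912 N/mm
Parallel: k_eq = 10.912 + 36 = 46.912 N/mm

46.9 N/mm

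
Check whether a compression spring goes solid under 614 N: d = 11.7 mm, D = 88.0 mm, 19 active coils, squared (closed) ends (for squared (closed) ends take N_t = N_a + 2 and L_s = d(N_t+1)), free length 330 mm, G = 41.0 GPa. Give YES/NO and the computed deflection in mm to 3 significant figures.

YES, δ = 82.8 mm

k = Gd⁴/(8D³N_a) = (41.0×10³)(11.7⁴)/(8·88.0³·19) = 7.4171 N/mm
N_t = 21; L_s = 11.7·22 = 257.4 mm; δ_solid = L₀ − L_s = 330 − 257.4 = 72.6 mm
δ = F/k = 614/7.4171 = 82.781 mm
δ ≥ δ_solid → spring goes solid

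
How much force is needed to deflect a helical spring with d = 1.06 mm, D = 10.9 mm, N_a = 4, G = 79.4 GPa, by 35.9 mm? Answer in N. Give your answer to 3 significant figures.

86.8 N

k = Gd⁴/(8D³N_a) = (79.4×10³)(1.06⁴)/(8·10.9³·4) = 2.4189 N/mm
F = k·δ = 2.4189 × 35.9 = 86.838 N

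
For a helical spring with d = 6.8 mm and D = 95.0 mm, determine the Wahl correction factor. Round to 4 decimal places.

C = D/d = 95.0/6.8 = 13.9706
K_W = (4C−1)/(4C−4) + 0.615/C = 54.882/51.882 + 0.0440 = 1.1018

1.1018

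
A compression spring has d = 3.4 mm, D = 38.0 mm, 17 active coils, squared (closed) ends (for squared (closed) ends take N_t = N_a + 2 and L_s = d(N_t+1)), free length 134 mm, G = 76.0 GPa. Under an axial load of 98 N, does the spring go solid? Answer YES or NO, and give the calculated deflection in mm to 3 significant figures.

k = Gd⁴/(8D³N_a) = (76.0×10³)(3.4⁴)/(8·38.0³·17) = 1.3609 N/mm
N_t = 19; L_s = 3.4·20 = 68 mm; δ_solid = L₀ − L_s = 134 − 68 = 66 mm
δ = F/k = 98/1.3609 = 72.009 mm
δ ≥ δ_solid → spring goes solid

YES, δ = 72.0 mm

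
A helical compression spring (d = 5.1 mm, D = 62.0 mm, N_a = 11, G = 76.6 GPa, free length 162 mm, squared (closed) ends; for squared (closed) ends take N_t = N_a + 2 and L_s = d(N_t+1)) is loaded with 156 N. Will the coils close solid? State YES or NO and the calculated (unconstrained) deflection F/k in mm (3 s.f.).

k = Gd⁴/(8D³N_a) = (76.6×10³)(5.1⁴)/(8·62.0³·11) = 2.4709 N/mm
N_t = 13; L_s = 5.1·14 = 71.4 mm; δ_solid = L₀ − L_s = 162 − 71.4 = 90.6 mm
δ = F/k = 156/2.4709 = 63.135 mm
δ < δ_solid → spring does not go solid

NO, δ = 63.1 mm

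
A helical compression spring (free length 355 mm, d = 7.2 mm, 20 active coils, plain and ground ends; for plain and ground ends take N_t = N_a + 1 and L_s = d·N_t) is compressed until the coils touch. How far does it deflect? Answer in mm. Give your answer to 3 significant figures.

204 mm

N_t = 21; L_s = 7.2·21 = 151.2 mm
δ_solid = L₀ − L_s = 355 − 151.2 = 203.8 mm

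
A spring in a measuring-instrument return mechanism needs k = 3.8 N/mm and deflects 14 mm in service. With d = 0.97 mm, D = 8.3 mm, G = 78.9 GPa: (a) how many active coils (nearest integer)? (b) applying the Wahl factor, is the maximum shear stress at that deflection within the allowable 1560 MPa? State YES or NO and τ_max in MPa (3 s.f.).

(a) 4 coils; (b) YES, τ_max = 1450 MPa

N_a = Gd⁴/(8D³k) = (78.9×10³)(0.97⁴)/(8·8.3³·3.8) = 4.018 → N_a = 4
Actual rate k = Gd⁴/(8D³·4) = 3.8175 N/mm
Working load F = kδ = 3.8175·14 = 53.445 N
C = 8.3/0.97 = 8.5567; K_W = (4C−1)/(4C−4)+0.615/C = 1.1711
τ_max = K_W·8FD/(πd³) = 1.1711·1237.7 = 1449.5 MPa
τ_max ≤ 1560 MPa → acceptable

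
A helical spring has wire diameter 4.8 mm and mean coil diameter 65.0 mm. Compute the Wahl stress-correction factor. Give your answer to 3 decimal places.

1.105

C = D/d = 65.0/4.8 = 13.5417
K_W = (4C−1)/(4C−4) + 0.615/C = 53.167/50.167 + 0.0454 = 1.1052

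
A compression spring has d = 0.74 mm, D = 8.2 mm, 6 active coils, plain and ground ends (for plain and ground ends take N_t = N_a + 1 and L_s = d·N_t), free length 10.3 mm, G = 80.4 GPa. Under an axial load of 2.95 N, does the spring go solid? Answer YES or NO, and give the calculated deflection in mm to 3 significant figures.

k = Gd⁴/(8D³N_a) = (80.4×10³)(0.74⁴)/(8·8.2³·6) = 0.91096 N/mm
N_t = 7; L_s = 0.74·7 = 5.18 mm; δ_solid = L₀ − L_s = 10.3 − 5.18 = 5.12 mm
δ = F/k = 2.95/0.91096 = 3.2383 mm
δ < δ_solid → spring does not go solid

NO, δ = 3.24 mm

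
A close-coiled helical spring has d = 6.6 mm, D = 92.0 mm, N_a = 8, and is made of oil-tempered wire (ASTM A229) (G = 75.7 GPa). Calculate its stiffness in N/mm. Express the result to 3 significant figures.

2.88 N/mm

k = Gd⁴/(8D³N_a) = (75.7×10³ × 6.6⁴) / (8 × 92.0³ × 8)
  = 1.43639e+08 / 4.9836e+07 = 2.8822 N/mm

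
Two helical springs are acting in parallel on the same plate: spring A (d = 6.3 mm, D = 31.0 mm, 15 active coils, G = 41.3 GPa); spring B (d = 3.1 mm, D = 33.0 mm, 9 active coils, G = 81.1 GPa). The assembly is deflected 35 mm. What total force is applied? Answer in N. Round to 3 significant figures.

k_A = Gd⁴/(8D³N_a) = (41.3×10³)(6.3⁴)/(8·31.0³·15) = 18.199 N/mm
k_B = Gd⁴/(8D³N_a) = (81.1×10³)(3.1⁴)/(8·33.0³·9) = 2.8946 N/mm
Parallel: k_eq = 18.199 + 2.8946 = 21.094 N/mm
F = k_eq·δ = 21.094·35 = 738.27 N

738 N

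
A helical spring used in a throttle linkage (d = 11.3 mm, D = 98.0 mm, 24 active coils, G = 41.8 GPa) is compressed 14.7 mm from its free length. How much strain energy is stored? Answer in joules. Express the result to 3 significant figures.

0.407 J

k = Gd⁴/(8D³N_a) = (41.8×10³)(11.3⁴)/(8·98.0³·24) = 3.7715 N/mm
U = ½kδ² = 0.5 × 3.7715 × 14.7² = 407.49 N·mm = 0.40749 J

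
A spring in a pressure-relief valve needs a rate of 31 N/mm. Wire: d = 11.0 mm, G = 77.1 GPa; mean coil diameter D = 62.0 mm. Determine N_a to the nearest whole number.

N_a = Gd⁴/(8D³k) = (77.1×10³ × 11.0⁴)/(8 × 62.0³ × 31)
    = 1.12882e+09 / 5.91053e+07 = 19.1 → 19 coils

19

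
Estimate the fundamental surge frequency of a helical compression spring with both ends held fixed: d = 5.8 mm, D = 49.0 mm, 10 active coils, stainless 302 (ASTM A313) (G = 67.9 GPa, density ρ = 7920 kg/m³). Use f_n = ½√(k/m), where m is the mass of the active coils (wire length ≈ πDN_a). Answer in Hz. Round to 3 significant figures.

k = Gd⁴/(8D³N_a) = (67.9×10³)(5.8⁴)/(8·49.0³·10) = 8.164 N/mm = 8164 N/m
Wire length L = πDN_a = π·49.0·10 = 1539.4 mm
m = ρ·(πd²/4)·L = 7920 × 26.421×10⁻⁶ m² × 1.5394 m = 0.32212 kg
f_n = ½√(k/m) = 0.5·√(8164/0.32212) = 0.5·√(25345) = 79.6 Hz

79.6 Hz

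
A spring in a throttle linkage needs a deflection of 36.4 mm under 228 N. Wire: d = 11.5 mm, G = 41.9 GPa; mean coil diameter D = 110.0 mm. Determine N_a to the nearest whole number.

Required rate k = F/δ = 228/36.4 = 6.2637 N/mm
N_a = Gd⁴/(8D³k) = (41.9×10³ × 11.5⁴)/(8 × 110.0³ × 6.2637)
    = 7.32834e+08 / 6.66963e+07 = 10.99 → 11 coils

11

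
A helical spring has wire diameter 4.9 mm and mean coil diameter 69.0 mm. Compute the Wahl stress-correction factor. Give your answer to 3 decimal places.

C = D/d = 69.0/4.9 = 14.0816
K_W = (4C−1)/(4C−4) + 0.615/C = 55.327/52.327 + 0.0437 = 1.1010

1.101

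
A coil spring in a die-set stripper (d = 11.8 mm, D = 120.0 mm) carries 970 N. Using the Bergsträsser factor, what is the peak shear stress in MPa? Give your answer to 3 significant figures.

204 MPa

Spring index C = D/d = 120.0/11.8 = 10.1695
K_B = (4C+2)/(4C−3) = 42.678/37.678 = 1.1327
τ₀ = 8FD/(πd³) = 8·970·120.0/(π·11.8³) = 931200/5161.7 = 180.4 MPa
τ_max = K·τ₀ = 1.1327 × 180.4 = 204.34 MPa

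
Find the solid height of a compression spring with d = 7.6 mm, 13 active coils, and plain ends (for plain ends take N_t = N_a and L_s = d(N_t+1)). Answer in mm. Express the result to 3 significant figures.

106 mm

plain ends: N_t = N_a = 13
L_s = d·(N_t+1) = 7.6 × 14 = 106.4 mm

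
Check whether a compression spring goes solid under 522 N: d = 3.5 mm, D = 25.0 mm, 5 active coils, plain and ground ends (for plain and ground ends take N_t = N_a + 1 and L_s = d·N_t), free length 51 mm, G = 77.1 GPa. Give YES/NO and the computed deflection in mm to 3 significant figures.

k = Gd⁴/(8D³N_a) = (77.1×10³)(3.5⁴)/(8·25.0³·5) = 18.512 N/mm
N_t = 6; L_s = 3.5·6 = 21 mm; δ_solid = L₀ − L_s = 51 − 21 = 30 mm
δ = F/k = 522/18.512 = 28.198 mm
δ < δ_solid → spring does not go solid

NO, δ = 28.2 mm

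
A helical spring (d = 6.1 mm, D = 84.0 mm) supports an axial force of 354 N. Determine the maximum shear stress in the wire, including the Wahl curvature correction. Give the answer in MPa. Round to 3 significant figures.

368 MPa

Spring index C = D/d = 84.0/6.1 = 13.7705
K_W = (4C−1)/(4C−4) + 0.615/C = 54.082/51.082 + 0.0447 = 1.1034
τ₀ = 8FD/(πd³) = 8·354·84.0/(π·6.1³) = 237888/713.08 = 333.61 MPa
τ_max = K·τ₀ = 1.1034 × 333.61 = 368.1 MPa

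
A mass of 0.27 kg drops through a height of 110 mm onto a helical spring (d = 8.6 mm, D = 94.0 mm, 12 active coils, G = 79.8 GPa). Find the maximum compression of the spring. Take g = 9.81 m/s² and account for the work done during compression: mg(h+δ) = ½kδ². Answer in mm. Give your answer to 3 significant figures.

10.8 mm

k = Gd⁴/(8D³N_a) = (79.8×10³)(8.6⁴)/(8·94.0³·12) = 5.4745 N/mm
W = mg = 0.27 × 9.81 = 2.6487 N
½kδ² − Wδ − Wh = 0 → δ = (W + √(W² + 2kWh))/k
δ = (2.6487 + √(7.0156 + 3190.05))/5.4745 = (2.6487 + 56.543)/5.4745 = 10.812 mm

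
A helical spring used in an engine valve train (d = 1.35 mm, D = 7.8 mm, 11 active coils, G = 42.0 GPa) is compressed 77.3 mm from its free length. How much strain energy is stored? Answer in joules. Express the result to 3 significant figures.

k = Gd⁴/(8D³N_a) = (42.0×10³)(1.35⁴)/(8·7.8³·11) = 3.3405 N/mm
U = ½kδ² = 0.5 × 3.3405 × 77.3² = 9980.4 N·mm = 9.9804 J

9.98 J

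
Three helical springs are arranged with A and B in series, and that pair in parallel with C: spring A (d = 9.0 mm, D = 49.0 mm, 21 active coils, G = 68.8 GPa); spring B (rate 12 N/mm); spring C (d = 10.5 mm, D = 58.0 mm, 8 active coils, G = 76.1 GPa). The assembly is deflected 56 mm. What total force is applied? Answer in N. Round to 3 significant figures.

k_A = Gd⁴/(8D³N_a) = (68.8×10³)(9.0⁴)/(8·49.0³·21) = 22.838 N/mm
k_C = Gd⁴/(8D³N_a) = (76.1×10³)(10.5⁴)/(8·58.0³·8) = 74.076 N/mm
Springs A,B series: k_AB = 1/(1/22.838+1/12) = 7.8666 N/mm; parallel with C: k_eq = 7.8666+74.076 = 81.943 N/mm
F = k_eq·δ = 81.943·56 = 4588.8 N

4590 N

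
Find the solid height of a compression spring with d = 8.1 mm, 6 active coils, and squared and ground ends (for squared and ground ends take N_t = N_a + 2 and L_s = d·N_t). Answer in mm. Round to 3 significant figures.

64.8 mm

squared and ground ends: N_t = N_a + 2 = 6 + 2 = 8
L_s = d·N_t = 8.1 × 8 = 64.8 mm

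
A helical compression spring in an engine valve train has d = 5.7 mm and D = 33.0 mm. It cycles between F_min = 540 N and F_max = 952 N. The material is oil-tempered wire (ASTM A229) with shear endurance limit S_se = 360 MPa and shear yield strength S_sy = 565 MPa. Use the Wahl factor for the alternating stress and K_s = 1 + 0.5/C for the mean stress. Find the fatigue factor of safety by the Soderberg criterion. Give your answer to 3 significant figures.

C = D/d = 33.0/5.7 = 5.7895; K_W = (4C−1)/(4C−4)+0.615/C = 1.2628; K_s = 1+0.5/C = 1.0864
F_a = (F_max−F_min)/2 = 206 N; F_m = (F_max+F_min)/2 = 746 N
τ_a = K_W·8F_aD/(πd³) = 1.2628 × 93.475 = 118.04 MPa
τ_m = K_s·8F_mD/(πd³) = 1.0864 × 338.51 = 367.74 MPa
Soderberg: 1/n_f = τ_a/S_se + τ_m/S_sy = 118.04/360 + 367.74/565 = 0.32790 + 0.65087 = 0.97877
n_f = 1/0.97877 = 1.022

1.02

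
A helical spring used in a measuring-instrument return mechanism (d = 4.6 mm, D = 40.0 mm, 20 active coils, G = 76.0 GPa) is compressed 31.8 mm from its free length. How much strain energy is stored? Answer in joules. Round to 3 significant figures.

1.68 J

k = Gd⁴/(8D³N_a) = (76.0×10³)(4.6⁴)/(8·40.0³·20) = 3.3231 N/mm
U = ½kδ² = 0.5 × 3.3231 × 31.8² = 1680.2 N·mm = 1.6802 J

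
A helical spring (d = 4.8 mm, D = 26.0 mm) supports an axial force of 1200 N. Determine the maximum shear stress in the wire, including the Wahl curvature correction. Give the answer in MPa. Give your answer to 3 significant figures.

Spring index C = D/d = 26.0/4.8 = 5.4167
K_W = (4C−1)/(4C−4) + 0.615/C = 20.667/17.667 + 0.1135 = 1.2833
τ₀ = 8FD/(πd³) = 8·1200·26.0/(π·4.8³) = 249600/347.44 = 718.41 MPa
τ_max = K·τ₀ = 1.2833 × 718.41 = 921.97 MPa

922 MPa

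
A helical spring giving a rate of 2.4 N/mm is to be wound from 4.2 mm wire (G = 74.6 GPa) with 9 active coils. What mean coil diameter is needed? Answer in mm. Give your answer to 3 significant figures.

51.2 mm

D = (Gd⁴/(8N_a·k))^(1/3) = (74.6×10³·4.2⁴/(8·9·2.4))^(1/3)
  = (134336)^(1/3) = 51.2150 mm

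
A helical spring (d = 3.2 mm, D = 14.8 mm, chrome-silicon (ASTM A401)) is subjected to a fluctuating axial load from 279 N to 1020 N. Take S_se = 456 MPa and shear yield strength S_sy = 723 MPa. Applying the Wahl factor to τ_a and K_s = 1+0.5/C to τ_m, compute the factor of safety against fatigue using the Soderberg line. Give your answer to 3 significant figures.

C = D/d = 14.8/3.2 = 4.6250; K_W = (4C−1)/(4C−4)+0.615/C = 1.3399; K_s = 1+0.5/C = 1.1081
F_a = (F_max−F_min)/2 = 370.5 N; F_m = (F_max+F_min)/2 = 649.5 N
τ_a = K_W·8F_aD/(πd³) = 1.3399 × 426.13 = 570.96 MPa
τ_m = K_s·8F_mD/(πd³) = 1.1081 × 747.02 = 827.78 MPa
Soderberg: 1/n_f = τ_a/S_se + τ_m/S_sy = 570.96/456 + 827.78/723 = 1.25210 + 1.14492 = 2.397
n_f = 1/2.397 = 0.4172

0.417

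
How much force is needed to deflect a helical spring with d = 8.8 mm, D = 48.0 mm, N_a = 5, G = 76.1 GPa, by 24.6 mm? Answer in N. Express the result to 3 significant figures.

k = Gd⁴/(8D³N_a) = (76.1×10³)(8.8⁴)/(8·48.0³·5) = 103.16 N/mm
F = k·δ = 103.16 × 24.6 = 2537.9 N

2540 N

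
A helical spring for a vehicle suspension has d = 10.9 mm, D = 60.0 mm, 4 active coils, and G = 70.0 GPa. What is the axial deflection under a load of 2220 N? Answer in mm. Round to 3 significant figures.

15.5 mm

k = Gd⁴/(8D³N_a) = (70.0×10³)(10.9⁴)/(8·60.0³·4) = 142.96 N/mm
δ = F/k = 2220 / 142.96 = 15.529 mm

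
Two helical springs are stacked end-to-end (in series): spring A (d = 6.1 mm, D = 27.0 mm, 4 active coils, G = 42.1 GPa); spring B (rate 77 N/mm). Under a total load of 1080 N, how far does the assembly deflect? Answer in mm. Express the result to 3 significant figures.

k_A = Gd⁴/(8D³N_a) = (42.1×10³)(6.1⁴)/(8·27.0³·4) = 92.547 N/mm
Series: 1/k_eq = 1/92.547 + 1/77 = 0.023792; k_eq = 42.03 N/mm
δ = F/k_eq = 1080/42.03 = 25.696 mm

25.7 mm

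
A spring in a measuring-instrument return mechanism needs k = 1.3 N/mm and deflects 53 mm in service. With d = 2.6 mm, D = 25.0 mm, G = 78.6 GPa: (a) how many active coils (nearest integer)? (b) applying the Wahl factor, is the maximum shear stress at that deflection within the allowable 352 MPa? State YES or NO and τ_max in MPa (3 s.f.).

(a) 22 coils; (b) YES, τ_max = 289 MPa

N_a = Gd⁴/(8D³k) = (78.6×10³)(2.6⁴)/(8·25.0³·1.3) = 22.1 → N_a = 22
Actual rate k = Gd⁴/(8D³·22) = 1.3061 N/mm
Working load F = kδ = 1.3061·53 = 69.224 N
C = 25.0/2.6 = 9.6154; K_W = (4C−1)/(4C−4)+0.615/C = 1.1510
τ_max = K_W·8FD/(πd³) = 1.1510·250.74 = 288.6 MPa
τ_max ≤ 352 MPa → acceptable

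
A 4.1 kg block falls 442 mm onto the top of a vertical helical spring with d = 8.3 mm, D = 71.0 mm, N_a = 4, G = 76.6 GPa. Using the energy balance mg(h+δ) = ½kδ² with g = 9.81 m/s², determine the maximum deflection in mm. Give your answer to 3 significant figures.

k = Gd⁴/(8D³N_a) = (76.6×10³)(8.3⁴)/(8·71.0³·4) = 31.741 N/mm
W = mg = 4.1 × 9.81 = 40.221 N
½kδ² − Wδ − Wh = 0 → δ = (W + √(W² + 2kWh))/k
δ = (40.221 + √(1617.7 + 1.12855e+06))/31.741 = (40.221 + 1063.1)/31.741 = 34.76 mm

34.8 mm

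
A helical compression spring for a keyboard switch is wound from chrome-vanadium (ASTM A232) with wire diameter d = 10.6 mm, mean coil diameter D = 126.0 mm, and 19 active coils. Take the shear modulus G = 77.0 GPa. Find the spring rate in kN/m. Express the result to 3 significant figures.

k = Gd⁴/(8D³N_a) = (77.0×10³ × 10.6⁴) / (8 × 126.0³ × 19)
  = 9.72107e+08 / 3.04057e+08 = 3.1971 N/mm

3.20 kN/m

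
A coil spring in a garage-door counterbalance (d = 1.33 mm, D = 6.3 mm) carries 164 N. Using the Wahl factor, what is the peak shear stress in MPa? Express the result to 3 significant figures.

Spring index C = D/d = 6.3/1.33 = 4.7368
K_W = (4C−1)/(4C−4) + 0.615/C = 17.947/14.947 + 0.1298 = 1.3305
τ₀ = 8FD/(πd³) = 8·164·6.3/(π·1.33³) = 8265.6/7.391 = 1118.3 MPa
τ_max = K·τ₀ = 1.3305 × 1118.3 = 1488 MPa

1490 MPa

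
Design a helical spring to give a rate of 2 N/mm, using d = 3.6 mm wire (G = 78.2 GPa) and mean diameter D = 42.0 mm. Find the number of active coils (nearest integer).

11

N_a = Gd⁴/(8D³k) = (78.2×10³ × 3.6⁴)/(8 × 42.0³ × 2)
    = 1.31346e+07 / 1.18541e+06 = 11.08 → 11 coils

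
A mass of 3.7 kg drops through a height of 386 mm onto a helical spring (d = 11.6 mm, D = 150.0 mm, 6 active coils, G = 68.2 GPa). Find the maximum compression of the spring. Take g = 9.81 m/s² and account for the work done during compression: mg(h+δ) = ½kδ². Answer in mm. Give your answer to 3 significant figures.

65.6 mm

k = Gd⁴/(8D³N_a) = (68.2×10³)(11.6⁴)/(8·150.0³·6) = 7.6226 N/mm
W = mg = 3.7 × 9.81 = 36.297 N
½kδ² − Wδ − Wh = 0 → δ = (W + √(W² + 2kWh))/k
δ = (36.297 + √(1317.5 + 213594))/7.6226 = (36.297 + 463.59)/7.6226 = 65.579 mm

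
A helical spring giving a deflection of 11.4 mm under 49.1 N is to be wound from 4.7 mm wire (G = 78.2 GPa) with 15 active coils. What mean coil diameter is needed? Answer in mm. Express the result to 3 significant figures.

42.0 mm

Required rate k = F/δ = 49.1/11.4 = 4.307 N/mm
D = (Gd⁴/(8N_a·k))^(1/3) = (78.2×10³·4.7⁴/(8·15·4.307))^(1/3)
  = (73831.3)^(1/3) = 41.9514 mm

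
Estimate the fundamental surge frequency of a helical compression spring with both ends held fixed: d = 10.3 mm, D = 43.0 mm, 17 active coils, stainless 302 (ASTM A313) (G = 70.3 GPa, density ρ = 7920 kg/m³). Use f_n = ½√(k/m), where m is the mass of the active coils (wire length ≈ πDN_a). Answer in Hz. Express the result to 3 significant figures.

110 Hz

k = Gd⁴/(8D³N_a) = (70.3×10³)(10.3⁴)/(8·43.0³·17) = 73.175 N/mm = 73175 N/m
Wire length L = πDN_a = π·43.0·17 = 2296.5 mm
m = ρ·(πd²/4)·L = 7920 × 83.323×10⁻⁶ m² × 2.2965 m = 1.5155 kg
f_n = ½√(k/m) = 0.5·√(73175/1.5155) = 0.5·√(48284) = 109.87 Hz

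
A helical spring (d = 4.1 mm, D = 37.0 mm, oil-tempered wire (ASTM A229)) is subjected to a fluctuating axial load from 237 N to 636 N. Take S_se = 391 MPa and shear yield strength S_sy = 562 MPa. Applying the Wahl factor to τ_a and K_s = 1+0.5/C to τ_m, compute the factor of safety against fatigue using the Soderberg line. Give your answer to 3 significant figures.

0.518

C = D/d = 37.0/4.1 = 9.0244; K_W = (4C−1)/(4C−4)+0.615/C = 1.1616; K_s = 1+0.5/C = 1.0554
F_a = (F_max−F_min)/2 = 199.5 N; F_m = (F_max+F_min)/2 = 436.5 N
τ_a = K_W·8F_aD/(πd³) = 1.1616 × 272.73 = 316.81 MPa
τ_m = K_s·8F_mD/(πd³) = 1.0554 × 596.73 = 629.79 MPa
Soderberg: 1/n_f = τ_a/S_se + τ_m/S_sy = 316.81/391 + 629.79/562 = 0.81025 + 1.12062 = 1.9309
n_f = 1/1.9309 = 0.5179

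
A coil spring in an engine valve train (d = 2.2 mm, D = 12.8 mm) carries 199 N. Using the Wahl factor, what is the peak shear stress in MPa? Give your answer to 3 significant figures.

768 MPa

Spring index C = D/d = 12.8/2.2 = 5.8182
K_W = (4C−1)/(4C−4) + 0.615/C = 22.273/19.273 + 0.1057 = 1.2614
τ₀ = 8FD/(πd³) = 8·199·12.8/(π·2.2³) = 20377.6/33.452 = 609.17 MPa
τ_max = K·τ₀ = 1.2614 × 609.17 = 768.38 MPa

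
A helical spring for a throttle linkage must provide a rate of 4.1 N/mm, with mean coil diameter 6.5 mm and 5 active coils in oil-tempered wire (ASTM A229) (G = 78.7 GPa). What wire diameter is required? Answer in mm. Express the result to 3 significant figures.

d = (8D³N_a·k / G)^(1/4) = (8·6.5³·5·4.1 / (78.7×10³))^0.25
  = (0.57228)^0.25 = 0.8698 mm

0.870 mm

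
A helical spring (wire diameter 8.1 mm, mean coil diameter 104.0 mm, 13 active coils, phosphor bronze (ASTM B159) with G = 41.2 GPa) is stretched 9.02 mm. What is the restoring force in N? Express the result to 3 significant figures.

13.7 N

k = Gd⁴/(8D³N_a) = (41.2×10³)(8.1⁴)/(8·104.0³·13) = 1.516 N/mm
F = k·δ = 1.516 × 9.02 = 13.674 N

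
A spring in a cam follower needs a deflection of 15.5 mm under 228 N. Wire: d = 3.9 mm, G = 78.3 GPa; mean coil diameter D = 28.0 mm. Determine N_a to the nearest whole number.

Required rate k = F/δ = 228/15.5 = 14.71 N/mm
N_a = Gd⁴/(8D³k) = (78.3×10³ × 3.9⁴)/(8 × 28.0³ × 14.71)
    = 1.81142e+07 / 2.58325e+06 = 7.012 → 7 coils

7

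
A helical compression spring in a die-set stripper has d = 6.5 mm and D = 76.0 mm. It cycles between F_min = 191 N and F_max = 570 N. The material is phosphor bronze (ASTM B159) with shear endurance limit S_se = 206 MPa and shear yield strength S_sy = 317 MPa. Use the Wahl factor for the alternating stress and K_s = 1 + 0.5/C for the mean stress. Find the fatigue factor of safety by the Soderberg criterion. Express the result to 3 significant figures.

C = D/d = 76.0/6.5 = 11.6923; K_W = (4C−1)/(4C−4)+0.615/C = 1.1227; K_s = 1+0.5/C = 1.0428
F_a = (F_max−F_min)/2 = 189.5 N; F_m = (F_max+F_min)/2 = 380.5 N
τ_a = K_W·8F_aD/(πd³) = 1.1227 × 133.54 = 149.94 MPa
τ_m = K_s·8F_mD/(πd³) = 1.0428 × 268.14 = 279.61 MPa
Soderberg: 1/n_f = τ_a/S_se + τ_m/S_sy = 149.94/206 + 279.61/317 = 0.72784 + 0.88205 = 1.6099
n_f = 1/1.6099 = 0.6212

0.621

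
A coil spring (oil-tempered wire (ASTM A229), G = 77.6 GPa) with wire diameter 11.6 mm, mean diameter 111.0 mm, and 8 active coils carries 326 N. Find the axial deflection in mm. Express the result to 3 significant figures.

k = Gd⁴/(8D³N_a) = (77.6×10³)(11.6⁴)/(8·111.0³·8) = 16.053 N/mm
δ = F/k = 326 / 16.053 = 20.308 mm

20.3 mm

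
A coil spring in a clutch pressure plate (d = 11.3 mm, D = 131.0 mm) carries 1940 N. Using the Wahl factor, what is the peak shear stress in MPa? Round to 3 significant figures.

Spring index C = D/d = 131.0/11.3 = 11.5929
K_W = (4C−1)/(4C−4) + 0.615/C = 45.372/42.372 + 0.0530 = 1.1239
τ₀ = 8FD/(πd³) = 8·1940·131.0/(π·11.3³) = 2.03312e+06/4533 = 448.52 MPa
τ_max = K·τ₀ = 1.1239 × 448.52 = 504.07 MPa

504 MPa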